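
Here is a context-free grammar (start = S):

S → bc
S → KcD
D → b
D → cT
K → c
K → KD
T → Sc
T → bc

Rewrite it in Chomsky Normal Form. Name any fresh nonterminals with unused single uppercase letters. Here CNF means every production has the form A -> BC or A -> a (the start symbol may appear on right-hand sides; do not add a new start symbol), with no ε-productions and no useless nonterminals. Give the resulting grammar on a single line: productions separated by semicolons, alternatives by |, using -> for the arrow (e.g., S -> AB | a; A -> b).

S -> BA | KC; A -> c; B -> b; C -> AD; D -> b | AT; K -> c | KD; T -> BA | SA

No ε-productions.
No unit productions to eliminate.
TERM: introduce B -> b, A -> c and substitute in every rule of length ≥2.
BIN: S -> KAD becomes S -> KC, C -> AD.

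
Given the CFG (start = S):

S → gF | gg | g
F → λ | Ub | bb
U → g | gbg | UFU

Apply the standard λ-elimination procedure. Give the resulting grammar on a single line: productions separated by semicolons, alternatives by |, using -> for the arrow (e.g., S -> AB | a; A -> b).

Nullable set: {F}.
S -> gF: F nullable, giving g | gF.
Drop F -> λ.
U -> UFU: F nullable, giving UFU | UU.
Unchanged (no nullable symbols): S -> g; S -> gg; F -> Ub; F -> bb; U -> g; U -> gbg.

S -> g | gF | gg; F -> Ub | bb; U -> g | UU | UFU | gbg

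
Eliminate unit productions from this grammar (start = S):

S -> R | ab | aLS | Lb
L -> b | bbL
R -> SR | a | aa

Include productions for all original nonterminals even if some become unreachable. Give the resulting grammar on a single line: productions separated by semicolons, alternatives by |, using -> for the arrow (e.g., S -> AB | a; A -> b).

S -> a | Lb | SR | aa | ab | aLS; L -> b | bbL; R -> a | SR | aa

Unit productions: S->R.
Unit pairs (A ⇒* B via units): (S,R).
S: inherits non-unit rules of {R, S} → Lb | SR | a | aLS | aa | ab.
L: inherits non-unit rules of {L} → b | bbL.
R: inherits non-unit rules of {R} → SR | a | aa.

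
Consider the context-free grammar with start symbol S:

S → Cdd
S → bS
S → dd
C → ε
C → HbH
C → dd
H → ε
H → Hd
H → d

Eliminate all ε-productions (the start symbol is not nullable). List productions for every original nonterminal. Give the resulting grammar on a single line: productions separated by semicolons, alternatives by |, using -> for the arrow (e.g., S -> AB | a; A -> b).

S -> bS | dd | Cdd; C -> b | Hb | bH | dd | HbH; H -> d | Hd

Nullable set: {C, H}.
S -> Cdd: C nullable, giving Cdd | dd.
Drop C -> ε.
C -> HbH: H, H nullable, giving Hb | HbH | b | bH.
Drop H -> ε.
H -> Hd: H nullable, giving Hd | d.
Unchanged (no nullable symbols): S -> bS; S -> dd; C -> dd; H -> d.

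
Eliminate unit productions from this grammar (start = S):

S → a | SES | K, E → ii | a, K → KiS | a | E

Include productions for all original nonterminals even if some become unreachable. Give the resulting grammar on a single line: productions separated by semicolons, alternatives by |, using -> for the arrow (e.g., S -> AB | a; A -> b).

S -> a | ii | KiS | SES; E -> a | ii; K -> a | ii | KiS

Unit productions: K->E, S->K.
Unit pairs (A ⇒* B via units): (K,E), (S,E), (S,K).
S: inherits non-unit rules of {E, K, S} → KiS | SES | a | ii.
E: inherits non-unit rules of {E} → a | ii.
K: inherits non-unit rules of {E, K} → KiS | a | ii.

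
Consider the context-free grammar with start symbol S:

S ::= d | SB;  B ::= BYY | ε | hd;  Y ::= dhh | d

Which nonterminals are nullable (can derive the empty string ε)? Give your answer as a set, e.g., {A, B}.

{B}

Directly nullable (have an ε-rule): {B}.
Not nullable: S, Y — each has a terminal in every rule's right-hand side or depends on a non-nullable symbol.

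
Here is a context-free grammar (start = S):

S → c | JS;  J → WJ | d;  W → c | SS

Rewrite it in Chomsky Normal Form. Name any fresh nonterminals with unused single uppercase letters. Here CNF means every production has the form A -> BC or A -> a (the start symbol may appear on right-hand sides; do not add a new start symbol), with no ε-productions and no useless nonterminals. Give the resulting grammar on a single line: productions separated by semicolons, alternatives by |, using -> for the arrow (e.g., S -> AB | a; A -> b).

S -> c | JS; J -> d | WJ; W -> c | SS

No ε-productions.
No unit productions to eliminate.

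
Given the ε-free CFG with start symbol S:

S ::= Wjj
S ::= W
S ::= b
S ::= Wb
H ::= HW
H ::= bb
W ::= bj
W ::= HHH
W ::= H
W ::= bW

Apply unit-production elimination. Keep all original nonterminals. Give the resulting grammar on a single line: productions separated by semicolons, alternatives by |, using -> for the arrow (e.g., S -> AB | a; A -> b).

Unit productions: S->W, W->H.
Unit pairs (A ⇒* B via units): (S,H), (S,W), (W,H).
S: inherits non-unit rules of {H, S, W} → HHH | HW | Wb | Wjj | b | bW | bb | bj.
H: inherits non-unit rules of {H} → HW | bb.
W: inherits non-unit rules of {H, W} → HHH | HW | bW | bb | bj.

S -> b | HW | Wb | bW | bb | bj | HHH | Wjj; H -> HW | bb; W -> HW | bW | bb | bj | HHH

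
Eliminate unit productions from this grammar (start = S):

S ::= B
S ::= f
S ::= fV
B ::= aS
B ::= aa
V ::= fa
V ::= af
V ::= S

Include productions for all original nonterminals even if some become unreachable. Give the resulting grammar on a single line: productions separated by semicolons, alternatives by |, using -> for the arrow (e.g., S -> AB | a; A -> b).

S -> f | aS | aa | fV; B -> aS | aa; V -> f | aS | aa | af | fV | fa

Unit productions: S->B, V->S.
Unit pairs (A ⇒* B via units): (S,B), (V,B), (V,S).
S: inherits non-unit rules of {B, S} → aS | aa | f | fV.
B: inherits non-unit rules of {B} → aS | aa.
V: inherits non-unit rules of {B, S, V} → aS | aa | af | f | fV | fa.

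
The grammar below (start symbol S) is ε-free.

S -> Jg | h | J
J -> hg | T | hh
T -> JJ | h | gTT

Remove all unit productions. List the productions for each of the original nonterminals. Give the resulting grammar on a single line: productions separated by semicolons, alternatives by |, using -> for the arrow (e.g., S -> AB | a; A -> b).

S -> h | JJ | Jg | hg | hh | gTT; J -> h | JJ | hg | hh | gTT; T -> h | JJ | gTT

Unit productions: J->T, S->J.
Unit pairs (A ⇒* B via units): (J,T), (S,J), (S,T).
S: inherits non-unit rules of {J, S, T} → JJ | Jg | gTT | h | hg | hh.
J: inherits non-unit rules of {J, T} → JJ | gTT | h | hg | hh.
T: inherits non-unit rules of {T} → JJ | gTT | h.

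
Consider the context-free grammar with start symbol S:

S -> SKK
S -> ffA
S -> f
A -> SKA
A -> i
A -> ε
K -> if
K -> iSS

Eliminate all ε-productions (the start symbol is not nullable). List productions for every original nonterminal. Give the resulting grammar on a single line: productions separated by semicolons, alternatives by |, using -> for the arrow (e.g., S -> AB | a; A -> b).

S -> f | ff | SKK | ffA; A -> i | SK | SKA; K -> if | iSS

Nullable set: {A}.
S -> ffA: A nullable, giving ff | ffA.
Drop A -> ε.
A -> SKA: A nullable, giving SK | SKA.
Unchanged (no nullable symbols): S -> SKK; S -> f; A -> i; K -> iSS; K -> if.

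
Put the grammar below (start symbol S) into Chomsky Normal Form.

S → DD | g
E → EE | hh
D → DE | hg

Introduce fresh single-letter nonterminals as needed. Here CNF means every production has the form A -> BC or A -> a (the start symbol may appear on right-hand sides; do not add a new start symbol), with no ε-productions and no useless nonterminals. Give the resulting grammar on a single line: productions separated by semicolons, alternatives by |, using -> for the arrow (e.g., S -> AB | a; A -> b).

S -> g | DD; A -> h; B -> g; D -> AB | DE; E -> AA | EE

No ε-productions.
No unit productions to eliminate.
TERM: introduce B -> g, A -> h and substitute in every rule of length ≥2.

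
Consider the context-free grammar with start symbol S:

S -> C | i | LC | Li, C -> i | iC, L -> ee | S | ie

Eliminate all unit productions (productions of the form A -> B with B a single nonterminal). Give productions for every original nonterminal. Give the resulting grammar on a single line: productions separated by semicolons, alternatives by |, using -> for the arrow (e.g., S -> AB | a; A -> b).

S -> i | LC | Li | iC; C -> i | iC; L -> i | LC | Li | ee | iC | ie

Unit productions: L->S, S->C.
Unit pairs (A ⇒* B via units): (L,C), (L,S), (S,C).
S: inherits non-unit rules of {C, S} → LC | Li | i | iC.
C: inherits non-unit rules of {C} → i | iC.
L: inherits non-unit rules of {C, L, S} → LC | Li | ee | i | iC | ie.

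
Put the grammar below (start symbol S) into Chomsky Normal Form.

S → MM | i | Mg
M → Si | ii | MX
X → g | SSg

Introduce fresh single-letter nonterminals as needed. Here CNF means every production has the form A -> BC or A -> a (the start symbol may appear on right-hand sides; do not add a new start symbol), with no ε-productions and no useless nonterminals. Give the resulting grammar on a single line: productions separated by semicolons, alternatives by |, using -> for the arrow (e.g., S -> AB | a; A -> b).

S -> i | MB | MM; A -> i; B -> g; C -> SB; M -> AA | MX | SA; X -> g | SC

No ε-productions.
No unit productions to eliminate.
TERM: introduce B -> g, A -> i and substitute in every rule of length ≥2.
BIN: X -> SSB becomes X -> SC, C -> SB.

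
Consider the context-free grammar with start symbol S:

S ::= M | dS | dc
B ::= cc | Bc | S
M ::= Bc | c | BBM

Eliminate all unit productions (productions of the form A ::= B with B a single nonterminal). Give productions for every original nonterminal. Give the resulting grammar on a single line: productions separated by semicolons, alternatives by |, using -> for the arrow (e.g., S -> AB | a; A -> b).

Unit productions: B->S, S->M.
Unit pairs (A ⇒* B via units): (B,M), (B,S), (S,M).
S: inherits non-unit rules of {M, S} → BBM | Bc | c | dS | dc.
B: inherits non-unit rules of {B, M, S} → BBM | Bc | c | cc | dS | dc.
M: inherits non-unit rules of {M} → BBM | Bc | c.

S -> c | Bc | dS | dc | BBM; B -> c | Bc | cc | dS | dc | BBM; M -> c | Bc | BBM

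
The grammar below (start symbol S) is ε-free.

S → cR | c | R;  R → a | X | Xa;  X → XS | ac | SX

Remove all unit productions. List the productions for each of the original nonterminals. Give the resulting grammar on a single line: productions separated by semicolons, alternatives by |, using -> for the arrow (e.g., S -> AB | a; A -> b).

S -> a | c | SX | XS | Xa | ac | cR; R -> a | SX | XS | Xa | ac; X -> SX | XS | ac

Unit productions: R->X, S->R.
Unit pairs (A ⇒* B via units): (R,X), (S,R), (S,X).
S: inherits non-unit rules of {R, S, X} → SX | XS | Xa | a | ac | c | cR.
R: inherits non-unit rules of {R, X} → SX | XS | Xa | a | ac.
X: inherits non-unit rules of {X} → SX | XS | ac.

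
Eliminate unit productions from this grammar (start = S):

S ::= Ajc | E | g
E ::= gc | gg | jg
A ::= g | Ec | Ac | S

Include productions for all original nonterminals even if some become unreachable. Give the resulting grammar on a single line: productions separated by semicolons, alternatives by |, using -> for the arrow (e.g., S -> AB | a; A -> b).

S -> g | gc | gg | jg | Ajc; A -> g | Ac | Ec | gc | gg | jg | Ajc; E -> gc | gg | jg

Unit productions: A->S, S->E.
Unit pairs (A ⇒* B via units): (A,E), (A,S), (S,E).
S: inherits non-unit rules of {E, S} → Ajc | g | gc | gg | jg.
A: inherits non-unit rules of {A, E, S} → Ac | Ajc | Ec | g | gc | gg | jg.
E: inherits non-unit rules of {E} → gc | gg | jg.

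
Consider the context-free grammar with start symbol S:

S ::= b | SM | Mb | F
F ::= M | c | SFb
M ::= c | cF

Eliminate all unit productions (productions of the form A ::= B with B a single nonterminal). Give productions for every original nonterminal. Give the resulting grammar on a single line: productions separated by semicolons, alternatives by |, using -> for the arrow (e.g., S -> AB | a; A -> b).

S -> b | c | Mb | SM | cF | SFb; F -> c | cF | SFb; M -> c | cF

Unit productions: F->M, S->F.
Unit pairs (A ⇒* B via units): (F,M), (S,F), (S,M).
S: inherits non-unit rules of {F, M, S} → Mb | SFb | SM | b | c | cF.
F: inherits non-unit rules of {F, M} → SFb | c | cF.
M: inherits non-unit rules of {M} → c | cF.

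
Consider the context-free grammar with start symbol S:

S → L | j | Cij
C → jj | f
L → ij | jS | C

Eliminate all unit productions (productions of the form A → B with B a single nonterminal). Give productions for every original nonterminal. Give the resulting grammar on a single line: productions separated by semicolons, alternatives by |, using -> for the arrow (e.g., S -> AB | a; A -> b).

S -> f | j | ij | jS | jj | Cij; C -> f | jj; L -> f | ij | jS | jj

Unit productions: L->C, S->L.
Unit pairs (A ⇒* B via units): (L,C), (S,C), (S,L).
S: inherits non-unit rules of {C, L, S} → Cij | f | ij | j | jS | jj.
C: inherits non-unit rules of {C} → f | jj.
L: inherits non-unit rules of {C, L} → f | ij | jS | jj.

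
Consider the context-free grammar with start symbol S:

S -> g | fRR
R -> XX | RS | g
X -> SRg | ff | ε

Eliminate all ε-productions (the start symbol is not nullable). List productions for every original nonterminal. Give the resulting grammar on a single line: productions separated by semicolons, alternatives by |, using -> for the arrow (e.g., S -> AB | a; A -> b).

Nullable set: {R, X}.
S -> fRR: R, R nullable, giving f | fR | fRR.
R -> RS: R nullable, giving RS | S.
R -> XX: X, X nullable, giving X | XX.
Drop X -> ε.
X -> SRg: R nullable, giving SRg | Sg.
Unchanged (no nullable symbols): S -> g; R -> g; X -> ff.

S -> f | g | fR | fRR; R -> S | X | g | RS | XX; X -> Sg | ff | SRg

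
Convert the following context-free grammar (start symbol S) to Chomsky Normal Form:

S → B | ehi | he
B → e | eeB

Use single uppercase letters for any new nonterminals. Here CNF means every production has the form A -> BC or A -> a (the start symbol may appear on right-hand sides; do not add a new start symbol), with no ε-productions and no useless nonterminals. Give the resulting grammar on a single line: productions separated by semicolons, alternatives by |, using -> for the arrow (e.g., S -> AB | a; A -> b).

S -> e | AF | AG | CA; A -> e; B -> e | AE; C -> h; D -> i; E -> AB; F -> AB; G -> CD

No ε-productions.
After unit-elimination: S -> e | he | eeB | ehi; B -> e | eeB.
TERM: introduce A -> e, C -> h, D -> i and substitute in every rule of length ≥2.
BIN: B -> AAB becomes B -> AE, E -> AB; S -> AAB becomes S -> AF, F -> AB; S -> ACD becomes S -> AG, G -> CD.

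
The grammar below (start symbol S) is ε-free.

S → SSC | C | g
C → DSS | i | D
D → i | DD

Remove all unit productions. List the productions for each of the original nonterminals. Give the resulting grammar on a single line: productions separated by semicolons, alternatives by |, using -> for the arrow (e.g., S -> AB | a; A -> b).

S -> g | i | DD | DSS | SSC; C -> i | DD | DSS; D -> i | DD

Unit productions: C->D, S->C.
Unit pairs (A ⇒* B via units): (C,D), (S,C), (S,D).
S: inherits non-unit rules of {C, D, S} → DD | DSS | SSC | g | i.
C: inherits non-unit rules of {C, D} → DD | DSS | i.
D: inherits non-unit rules of {D} → DD | i.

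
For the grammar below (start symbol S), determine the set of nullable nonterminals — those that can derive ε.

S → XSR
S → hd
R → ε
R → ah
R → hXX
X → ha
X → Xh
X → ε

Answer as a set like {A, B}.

Directly nullable (have an ε-rule): {R, X}.
Not nullable: S — each has a terminal in every rule's right-hand side or depends on a non-nullable symbol.

{R, X}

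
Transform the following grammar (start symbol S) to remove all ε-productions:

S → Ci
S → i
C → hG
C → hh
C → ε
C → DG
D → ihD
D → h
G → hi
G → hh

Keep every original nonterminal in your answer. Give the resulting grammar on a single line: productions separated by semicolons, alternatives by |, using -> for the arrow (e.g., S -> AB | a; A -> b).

S -> i | Ci; C -> DG | hG | hh; D -> h | ihD; G -> hh | hi

Nullable set: {C}.
S -> Ci: C nullable, giving Ci | i.
Drop C -> ε.
Unchanged (no nullable symbols): S -> i; C -> DG; C -> hG; C -> hh; D -> h; D -> ihD; G -> hh; G -> hi.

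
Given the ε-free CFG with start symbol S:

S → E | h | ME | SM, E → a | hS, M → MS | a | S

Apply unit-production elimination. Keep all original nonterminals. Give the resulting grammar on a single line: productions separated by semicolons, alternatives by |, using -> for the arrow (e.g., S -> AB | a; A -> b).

Unit productions: M->S, S->E.
Unit pairs (A ⇒* B via units): (M,E), (M,S), (S,E).
S: inherits non-unit rules of {E, S} → ME | SM | a | h | hS.
E: inherits non-unit rules of {E} → a | hS.
M: inherits non-unit rules of {E, M, S} → ME | MS | SM | a | h | hS.

S -> a | h | ME | SM | hS; E -> a | hS; M -> a | h | ME | MS | SM | hS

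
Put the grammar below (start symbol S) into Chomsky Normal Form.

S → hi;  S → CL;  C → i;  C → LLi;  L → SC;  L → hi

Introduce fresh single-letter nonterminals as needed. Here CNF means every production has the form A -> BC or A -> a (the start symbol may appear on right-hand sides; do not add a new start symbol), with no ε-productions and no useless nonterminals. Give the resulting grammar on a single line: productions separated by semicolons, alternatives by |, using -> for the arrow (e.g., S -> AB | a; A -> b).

No ε-productions.
No unit productions to eliminate.
TERM: introduce B -> h, A -> i and substitute in every rule of length ≥2.
BIN: C -> LLA becomes C -> LD, D -> LA.

S -> BA | CL; A -> i; B -> h; C -> i | LD; D -> LA; L -> BA | SC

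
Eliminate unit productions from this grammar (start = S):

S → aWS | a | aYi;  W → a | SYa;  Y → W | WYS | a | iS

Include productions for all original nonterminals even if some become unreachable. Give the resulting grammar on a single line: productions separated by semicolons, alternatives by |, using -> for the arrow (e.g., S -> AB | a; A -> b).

S -> a | aWS | aYi; W -> a | SYa; Y -> a | iS | SYa | WYS

Unit productions: Y->W.
Unit pairs (A ⇒* B via units): (Y,W).
S: inherits non-unit rules of {S} → a | aWS | aYi.
W: inherits non-unit rules of {W} → SYa | a.
Y: inherits non-unit rules of {W, Y} → SYa | WYS | a | iS.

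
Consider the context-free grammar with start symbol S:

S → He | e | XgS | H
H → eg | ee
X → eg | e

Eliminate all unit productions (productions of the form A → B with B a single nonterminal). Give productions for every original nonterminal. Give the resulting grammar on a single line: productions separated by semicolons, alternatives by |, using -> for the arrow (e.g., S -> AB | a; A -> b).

Unit productions: S->H.
Unit pairs (A ⇒* B via units): (S,H).
S: inherits non-unit rules of {H, S} → He | XgS | e | ee | eg.
H: inherits non-unit rules of {H} → ee | eg.
X: inherits non-unit rules of {X} → e | eg.

S -> e | He | ee | eg | XgS; H -> ee | eg; X -> e | eg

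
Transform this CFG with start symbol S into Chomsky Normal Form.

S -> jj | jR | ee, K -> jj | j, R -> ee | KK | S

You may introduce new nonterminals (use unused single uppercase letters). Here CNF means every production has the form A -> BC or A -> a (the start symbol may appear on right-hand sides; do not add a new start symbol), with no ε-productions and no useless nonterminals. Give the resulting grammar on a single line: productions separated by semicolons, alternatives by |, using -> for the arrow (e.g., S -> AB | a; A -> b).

No ε-productions.
After unit-elimination: S -> ee | jR | jj; K -> j | jj; R -> KK | ee | jR | jj.
TERM: introduce B -> e, A -> j and substitute in every rule of length ≥2.

S -> AA | AR | BB; A -> j; B -> e; K -> j | AA; R -> AA | AR | BB | KK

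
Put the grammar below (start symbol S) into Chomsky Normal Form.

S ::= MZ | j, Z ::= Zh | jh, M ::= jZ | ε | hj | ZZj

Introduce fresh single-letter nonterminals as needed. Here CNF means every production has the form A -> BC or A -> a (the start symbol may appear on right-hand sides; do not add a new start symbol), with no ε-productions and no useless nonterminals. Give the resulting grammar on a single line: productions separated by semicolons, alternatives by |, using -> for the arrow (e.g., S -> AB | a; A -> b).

S -> j | AB | MZ | ZB; A -> j; B -> h; C -> ZA; M -> AZ | BA | ZC; Z -> AB | ZB

Nullable: {M}; after ε-elimination: S -> Z | j | MZ; M -> hj | jZ | ZZj; Z -> Zh | jh.
After unit-elimination: S -> j | MZ | Zh | jh; M -> hj | jZ | ZZj; Z -> Zh | jh.
TERM: introduce B -> h, A -> j and substitute in every rule of length ≥2.
BIN: M -> ZZA becomes M -> ZC, C -> ZA.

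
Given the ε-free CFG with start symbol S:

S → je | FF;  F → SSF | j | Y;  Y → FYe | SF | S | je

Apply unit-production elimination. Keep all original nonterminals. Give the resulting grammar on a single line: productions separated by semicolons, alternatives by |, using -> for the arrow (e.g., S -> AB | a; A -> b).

S -> FF | je; F -> j | FF | SF | je | FYe | SSF; Y -> FF | SF | je | FYe

Unit productions: F->Y, Y->S.
Unit pairs (A ⇒* B via units): (F,S), (F,Y), (Y,S).
S: inherits non-unit rules of {S} → FF | je.
F: inherits non-unit rules of {F, S, Y} → FF | FYe | SF | SSF | j | je.
Y: inherits non-unit rules of {S, Y} → FF | FYe | SF | je.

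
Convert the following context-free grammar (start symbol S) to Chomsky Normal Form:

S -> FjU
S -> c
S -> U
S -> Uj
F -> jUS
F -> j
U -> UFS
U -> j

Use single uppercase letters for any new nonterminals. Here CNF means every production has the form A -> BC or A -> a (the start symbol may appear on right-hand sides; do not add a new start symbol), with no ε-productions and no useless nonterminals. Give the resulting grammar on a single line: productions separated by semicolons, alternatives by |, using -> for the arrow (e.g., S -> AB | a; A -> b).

S -> c | j | FC | UA | UD; A -> j; B -> US; C -> AU; D -> FS; E -> FS; F -> j | AB; U -> j | UE

No ε-productions.
After unit-elimination: S -> c | j | Uj | FjU | UFS; F -> j | jUS; U -> j | UFS.
TERM: introduce A -> j and substitute in every rule of length ≥2.
BIN: F -> AUS becomes F -> AB, B -> US; S -> FAU becomes S -> FC, C -> AU; S -> UFS becomes S -> UD, D -> FS; U -> UFS becomes U -> UE, E -> FS.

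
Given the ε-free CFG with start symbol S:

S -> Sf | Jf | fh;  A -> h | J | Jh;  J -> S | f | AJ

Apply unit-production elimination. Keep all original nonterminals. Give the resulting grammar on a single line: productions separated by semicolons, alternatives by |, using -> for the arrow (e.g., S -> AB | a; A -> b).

Unit productions: A->J, J->S.
Unit pairs (A ⇒* B via units): (A,J), (A,S), (J,S).
S: inherits non-unit rules of {S} → Jf | Sf | fh.
A: inherits non-unit rules of {A, J, S} → AJ | Jf | Jh | Sf | f | fh | h.
J: inherits non-unit rules of {J, S} → AJ | Jf | Sf | f | fh.

S -> Jf | Sf | fh; A -> f | h | AJ | Jf | Jh | Sf | fh; J -> f | AJ | Jf | Sf | fh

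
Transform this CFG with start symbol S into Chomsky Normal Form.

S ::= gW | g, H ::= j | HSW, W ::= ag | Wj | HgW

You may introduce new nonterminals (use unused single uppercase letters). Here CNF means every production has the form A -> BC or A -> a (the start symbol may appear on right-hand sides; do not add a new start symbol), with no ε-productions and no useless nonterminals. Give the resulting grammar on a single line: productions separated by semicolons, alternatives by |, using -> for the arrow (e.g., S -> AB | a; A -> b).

No ε-productions.
No unit productions to eliminate.
TERM: introduce C -> a, A -> g, B -> j and substitute in every rule of length ≥2.
BIN: H -> HSW becomes H -> HD, D -> SW; W -> HAW becomes W -> HE, E -> AW.

S -> g | AW; A -> g; B -> j; C -> a; D -> SW; E -> AW; H -> j | HD; W -> CA | HE | WB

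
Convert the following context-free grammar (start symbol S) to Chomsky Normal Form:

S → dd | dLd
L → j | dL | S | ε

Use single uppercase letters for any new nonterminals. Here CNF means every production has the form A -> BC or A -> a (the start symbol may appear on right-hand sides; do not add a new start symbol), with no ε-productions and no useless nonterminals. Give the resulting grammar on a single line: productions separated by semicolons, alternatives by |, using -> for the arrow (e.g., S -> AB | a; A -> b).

S -> AA | AC; A -> d; B -> LA; C -> LA; L -> d | j | AA | AB | AL

Nullable: {L}; after ε-elimination: S -> dd | dLd; L -> S | d | j | dL.
After unit-elimination: S -> dd | dLd; L -> d | j | dL | dd | dLd.
TERM: introduce A -> d and substitute in every rule of length ≥2.
BIN: L -> ALA becomes L -> AB, B -> LA; S -> ALA becomes S -> AC, C -> LA.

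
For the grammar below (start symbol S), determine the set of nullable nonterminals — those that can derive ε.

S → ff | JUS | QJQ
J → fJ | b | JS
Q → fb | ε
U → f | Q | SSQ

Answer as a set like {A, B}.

{Q, U}

Directly nullable (have an ε-rule): {Q}.
U is nullable via U -> Q (every symbol on the right is already known nullable).
Not nullable: J, S — each has a terminal in every rule's right-hand side or depends on a non-nullable symbol.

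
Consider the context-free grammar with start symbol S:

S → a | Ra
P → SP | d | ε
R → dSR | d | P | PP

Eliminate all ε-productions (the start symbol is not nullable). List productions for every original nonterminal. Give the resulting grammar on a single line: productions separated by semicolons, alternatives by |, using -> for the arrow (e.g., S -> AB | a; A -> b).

S -> a | Ra; P -> S | d | SP; R -> P | d | PP | dS | dSR

Nullable set: {P, R}.
S -> Ra: R nullable, giving Ra | a.
Drop P -> ε.
P -> SP: P nullable, giving S | SP.
R -> P: P nullable, giving P.
R -> PP: P, P nullable, giving P | PP.
R -> dSR: R nullable, giving dS | dSR.
Unchanged (no nullable symbols): S -> a; P -> d; R -> d.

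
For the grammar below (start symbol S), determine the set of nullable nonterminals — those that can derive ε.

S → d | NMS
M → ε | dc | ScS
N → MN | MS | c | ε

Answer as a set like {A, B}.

Directly nullable (have an ε-rule): {M, N}.
Not nullable: S — each has a terminal in every rule's right-hand side or depends on a non-nullable symbol.

{M, N}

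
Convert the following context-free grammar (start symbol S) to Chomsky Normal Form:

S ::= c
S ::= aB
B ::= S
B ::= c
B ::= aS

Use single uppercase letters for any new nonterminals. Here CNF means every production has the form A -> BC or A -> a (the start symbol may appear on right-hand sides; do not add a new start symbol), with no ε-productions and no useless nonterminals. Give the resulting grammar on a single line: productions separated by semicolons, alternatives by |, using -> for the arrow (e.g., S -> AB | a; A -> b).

S -> c | AB; A -> a; B -> c | AB | AS

No ε-productions.
After unit-elimination: S -> c | aB; B -> c | aB | aS.
TERM: introduce A -> a and substitute in every rule of length ≥2.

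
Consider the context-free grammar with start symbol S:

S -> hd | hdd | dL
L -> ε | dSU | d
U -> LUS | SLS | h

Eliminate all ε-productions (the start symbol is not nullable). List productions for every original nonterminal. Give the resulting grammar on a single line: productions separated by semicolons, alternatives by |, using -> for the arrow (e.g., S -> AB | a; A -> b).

S -> d | dL | hd | hdd; L -> d | dSU; U -> h | SS | US | LUS | SLS

Nullable set: {L}.
S -> dL: L nullable, giving d | dL.
Drop L -> ε.
U -> LUS: L nullable, giving LUS | US.
U -> SLS: L nullable, giving SLS | SS.
Unchanged (no nullable symbols): S -> hd; S -> hdd; L -> d; L -> dSU; U -> h.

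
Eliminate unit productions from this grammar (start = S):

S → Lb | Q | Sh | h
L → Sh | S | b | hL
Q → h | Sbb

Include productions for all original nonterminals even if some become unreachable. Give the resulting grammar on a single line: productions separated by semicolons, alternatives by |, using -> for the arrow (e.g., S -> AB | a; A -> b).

S -> h | Lb | Sh | Sbb; L -> b | h | Lb | Sh | hL | Sbb; Q -> h | Sbb

Unit productions: L->S, S->Q.
Unit pairs (A ⇒* B via units): (L,Q), (L,S), (S,Q).
S: inherits non-unit rules of {Q, S} → Lb | Sbb | Sh | h.
L: inherits non-unit rules of {L, Q, S} → Lb | Sbb | Sh | b | h | hL.
Q: inherits non-unit rules of {Q} → Sbb | h.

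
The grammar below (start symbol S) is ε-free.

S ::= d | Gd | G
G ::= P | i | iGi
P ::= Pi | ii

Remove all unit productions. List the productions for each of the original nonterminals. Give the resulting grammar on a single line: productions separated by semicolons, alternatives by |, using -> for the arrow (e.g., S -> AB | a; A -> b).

Unit productions: G->P, S->G.
Unit pairs (A ⇒* B via units): (G,P), (S,G), (S,P).
S: inherits non-unit rules of {G, P, S} → Gd | Pi | d | i | iGi | ii.
G: inherits non-unit rules of {G, P} → Pi | i | iGi | ii.
P: inherits non-unit rules of {P} → Pi | ii.

S -> d | i | Gd | Pi | ii | iGi; G -> i | Pi | ii | iGi; P -> Pi | ii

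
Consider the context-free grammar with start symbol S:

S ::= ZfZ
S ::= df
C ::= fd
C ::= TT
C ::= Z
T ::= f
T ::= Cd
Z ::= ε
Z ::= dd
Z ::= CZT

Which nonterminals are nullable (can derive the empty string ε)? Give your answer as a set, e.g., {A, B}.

{C, Z}

Directly nullable (have an ε-rule): {Z}.
C is nullable via C -> Z (every symbol on the right is already known nullable).
Not nullable: S, T — each has a terminal in every rule's right-hand side or depends on a non-nullable symbol.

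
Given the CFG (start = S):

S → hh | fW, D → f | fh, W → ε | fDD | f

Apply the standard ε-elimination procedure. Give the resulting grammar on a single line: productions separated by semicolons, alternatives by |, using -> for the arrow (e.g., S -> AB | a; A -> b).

Nullable set: {W}.
S -> fW: W nullable, giving f | fW.
Drop W -> ε.
Unchanged (no nullable symbols): S -> hh; D -> f; D -> fh; W -> f; W -> fDD.

S -> f | fW | hh; D -> f | fh; W -> f | fDD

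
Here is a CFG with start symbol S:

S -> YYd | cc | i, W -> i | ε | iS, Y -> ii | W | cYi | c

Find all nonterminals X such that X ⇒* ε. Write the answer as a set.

Directly nullable (have an ε-rule): {W}.
Y is nullable via Y -> W (every symbol on the right is already known nullable).
Not nullable: S — each has a terminal in every rule's right-hand side or depends on a non-nullable symbol.

{W, Y}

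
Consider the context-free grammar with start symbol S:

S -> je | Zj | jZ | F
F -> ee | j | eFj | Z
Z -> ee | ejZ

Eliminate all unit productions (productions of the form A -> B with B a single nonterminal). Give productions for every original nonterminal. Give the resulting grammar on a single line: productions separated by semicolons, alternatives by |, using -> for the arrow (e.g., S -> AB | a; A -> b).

S -> j | Zj | ee | jZ | je | eFj | ejZ; F -> j | ee | eFj | ejZ; Z -> ee | ejZ

Unit productions: F->Z, S->F.
Unit pairs (A ⇒* B via units): (F,Z), (S,F), (S,Z).
S: inherits non-unit rules of {F, S, Z} → Zj | eFj | ee | ejZ | j | jZ | je.
F: inherits non-unit rules of {F, Z} → eFj | ee | ejZ | j.
Z: inherits non-unit rules of {Z} → ee | ejZ.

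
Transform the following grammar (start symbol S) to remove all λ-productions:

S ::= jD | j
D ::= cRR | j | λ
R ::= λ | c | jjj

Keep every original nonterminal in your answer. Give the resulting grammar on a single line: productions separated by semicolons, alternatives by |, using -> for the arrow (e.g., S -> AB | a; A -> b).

Nullable set: {D, R}.
S -> jD: D nullable, giving j | jD.
Drop D -> λ.
D -> cRR: R, R nullable, giving c | cR | cRR.
Drop R -> λ.
Unchanged (no nullable symbols): S -> j; D -> j; R -> c; R -> jjj.

S -> j | jD; D -> c | j | cR | cRR; R -> c | jjj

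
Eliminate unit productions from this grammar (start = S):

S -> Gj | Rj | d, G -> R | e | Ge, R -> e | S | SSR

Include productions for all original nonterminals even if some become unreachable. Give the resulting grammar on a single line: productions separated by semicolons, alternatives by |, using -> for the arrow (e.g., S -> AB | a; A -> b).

S -> d | Gj | Rj; G -> d | e | Ge | Gj | Rj | SSR; R -> d | e | Gj | Rj | SSR

Unit productions: G->R, R->S.
Unit pairs (A ⇒* B via units): (G,R), (G,S), (R,S).
S: inherits non-unit rules of {S} → Gj | Rj | d.
G: inherits non-unit rules of {G, R, S} → Ge | Gj | Rj | SSR | d | e.
R: inherits non-unit rules of {R, S} → Gj | Rj | SSR | d | e.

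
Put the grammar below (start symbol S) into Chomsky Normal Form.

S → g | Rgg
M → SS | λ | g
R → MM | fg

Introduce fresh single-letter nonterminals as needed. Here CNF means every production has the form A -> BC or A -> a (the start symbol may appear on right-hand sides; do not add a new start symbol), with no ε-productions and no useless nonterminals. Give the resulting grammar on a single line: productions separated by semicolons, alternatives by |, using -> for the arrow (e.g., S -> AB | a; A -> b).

Nullable: {M, R}; after ε-elimination: S -> g | gg | Rgg; M -> g | SS; R -> M | MM | fg.
After unit-elimination: S -> g | gg | Rgg; M -> g | SS; R -> g | MM | SS | fg.
TERM: introduce A -> f, B -> g and substitute in every rule of length ≥2.
BIN: S -> RBB becomes S -> RC, C -> BB.

S -> g | BB | RC; A -> f; B -> g; C -> BB; M -> g | SS; R -> g | AB | MM | SS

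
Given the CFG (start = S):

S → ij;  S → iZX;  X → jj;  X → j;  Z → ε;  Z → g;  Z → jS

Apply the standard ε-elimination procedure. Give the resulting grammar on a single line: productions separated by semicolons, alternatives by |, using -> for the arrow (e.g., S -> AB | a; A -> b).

Nullable set: {Z}.
S -> iZX: Z nullable, giving iX | iZX.
Drop Z -> ε.
Unchanged (no nullable symbols): S -> ij; X -> j; X -> jj; Z -> g; Z -> jS.

S -> iX | ij | iZX; X -> j | jj; Z -> g | jS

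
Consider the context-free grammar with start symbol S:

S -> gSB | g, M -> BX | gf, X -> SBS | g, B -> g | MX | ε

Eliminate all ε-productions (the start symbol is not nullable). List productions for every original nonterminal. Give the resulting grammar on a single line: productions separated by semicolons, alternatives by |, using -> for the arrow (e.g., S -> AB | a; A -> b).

Nullable set: {B}.
S -> gSB: B nullable, giving gS | gSB.
Drop B -> ε.
M -> BX: B nullable, giving BX | X.
X -> SBS: B nullable, giving SBS | SS.
Unchanged (no nullable symbols): S -> g; B -> MX; B -> g; M -> gf; X -> g.

S -> g | gS | gSB; B -> g | MX; M -> X | BX | gf; X -> g | SS | SBS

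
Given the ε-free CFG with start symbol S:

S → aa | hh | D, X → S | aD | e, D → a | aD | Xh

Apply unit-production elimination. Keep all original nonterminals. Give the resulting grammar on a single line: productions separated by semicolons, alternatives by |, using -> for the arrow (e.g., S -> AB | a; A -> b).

S -> a | Xh | aD | aa | hh; D -> a | Xh | aD; X -> a | e | Xh | aD | aa | hh

Unit productions: S->D, X->S.
Unit pairs (A ⇒* B via units): (S,D), (X,D), (X,S).
S: inherits non-unit rules of {D, S} → Xh | a | aD | aa | hh.
D: inherits non-unit rules of {D} → Xh | a | aD.
X: inherits non-unit rules of {D, S, X} → Xh | a | aD | aa | e | hh.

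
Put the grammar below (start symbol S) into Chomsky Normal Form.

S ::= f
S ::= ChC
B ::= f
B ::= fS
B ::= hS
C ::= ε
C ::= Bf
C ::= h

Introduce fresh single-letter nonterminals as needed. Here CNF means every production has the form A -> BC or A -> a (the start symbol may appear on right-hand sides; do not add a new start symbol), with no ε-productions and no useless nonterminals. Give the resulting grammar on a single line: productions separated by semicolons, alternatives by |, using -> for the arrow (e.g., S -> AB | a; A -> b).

S -> f | h | CD | CE | DC; A -> f; B -> f | AS | DS; C -> h | BA; D -> h; E -> DC

Nullable: {C}; after ε-elimination: S -> f | h | Ch | hC | ChC; B -> f | fS | hS; C -> h | Bf.
No unit productions to eliminate.
TERM: introduce A -> f, D -> h and substitute in every rule of length ≥2.
BIN: S -> CDC becomes S -> CE, E -> DC.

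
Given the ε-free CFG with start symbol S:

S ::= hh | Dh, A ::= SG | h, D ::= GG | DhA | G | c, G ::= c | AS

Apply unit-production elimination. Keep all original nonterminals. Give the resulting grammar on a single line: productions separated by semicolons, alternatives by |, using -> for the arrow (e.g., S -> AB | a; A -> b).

Unit productions: D->G.
Unit pairs (A ⇒* B via units): (D,G).
S: inherits non-unit rules of {S} → Dh | hh.
A: inherits non-unit rules of {A} → SG | h.
D: inherits non-unit rules of {D, G} → AS | DhA | GG | c.
G: inherits non-unit rules of {G} → AS | c.

S -> Dh | hh; A -> h | SG; D -> c | AS | GG | DhA; G -> c | AS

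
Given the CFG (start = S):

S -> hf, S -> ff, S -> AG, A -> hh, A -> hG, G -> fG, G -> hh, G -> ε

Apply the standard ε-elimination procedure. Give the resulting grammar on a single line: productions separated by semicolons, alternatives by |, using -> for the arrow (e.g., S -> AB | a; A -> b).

S -> A | AG | ff | hf; A -> h | hG | hh; G -> f | fG | hh

Nullable set: {G}.
S -> AG: G nullable, giving A | AG.
A -> hG: G nullable, giving h | hG.
Drop G -> ε.
G -> fG: G nullable, giving f | fG.
Unchanged (no nullable symbols): S -> ff; S -> hf; A -> hh; G -> hh.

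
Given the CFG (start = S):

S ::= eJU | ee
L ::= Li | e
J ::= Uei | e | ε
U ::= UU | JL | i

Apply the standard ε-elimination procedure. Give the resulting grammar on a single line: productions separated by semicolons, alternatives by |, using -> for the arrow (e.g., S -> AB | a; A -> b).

Nullable set: {J}.
S -> eJU: J nullable, giving eJU | eU.
Drop J -> ε.
U -> JL: J nullable, giving JL | L.
Unchanged (no nullable symbols): S -> ee; J -> Uei; J -> e; L -> Li; L -> e; U -> UU; U -> i.

S -> eU | ee | eJU; J -> e | Uei; L -> e | Li; U -> L | i | JL | UU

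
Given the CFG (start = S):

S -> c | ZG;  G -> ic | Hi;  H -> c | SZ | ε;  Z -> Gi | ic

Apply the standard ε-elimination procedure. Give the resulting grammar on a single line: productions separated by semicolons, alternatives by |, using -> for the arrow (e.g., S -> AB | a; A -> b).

S -> c | ZG; G -> i | Hi | ic; H -> c | SZ; Z -> Gi | ic

Nullable set: {H}.
G -> Hi: H nullable, giving Hi | i.
Drop H -> ε.
Unchanged (no nullable symbols): S -> ZG; S -> c; G -> ic; H -> SZ; H -> c; Z -> Gi; Z -> ic.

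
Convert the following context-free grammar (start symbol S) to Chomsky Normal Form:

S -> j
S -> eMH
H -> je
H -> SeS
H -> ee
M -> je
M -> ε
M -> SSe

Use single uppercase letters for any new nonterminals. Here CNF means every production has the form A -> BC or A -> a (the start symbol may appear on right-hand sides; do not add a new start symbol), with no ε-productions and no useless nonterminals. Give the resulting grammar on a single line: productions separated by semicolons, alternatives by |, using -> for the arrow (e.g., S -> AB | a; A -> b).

Nullable: {M}; after ε-elimination: S -> j | eH | eMH; H -> ee | je | SeS; M -> je | SSe.
No unit productions to eliminate.
TERM: introduce A -> e, B -> j and substitute in every rule of length ≥2.
BIN: H -> SAS becomes H -> SC, C -> AS; M -> SSA becomes M -> SD, D -> SA; S -> AMH becomes S -> AE, E -> MH.

S -> j | AE | AH; A -> e; B -> j; C -> AS; D -> SA; E -> MH; H -> AA | BA | SC; M -> BA | SD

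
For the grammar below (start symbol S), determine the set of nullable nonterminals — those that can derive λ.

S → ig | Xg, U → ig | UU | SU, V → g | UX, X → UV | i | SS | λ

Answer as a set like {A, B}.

{X}

Directly nullable (have an ε-rule): {X}.
Not nullable: S, U, V — each has a terminal in every rule's right-hand side or depends on a non-nullable symbol.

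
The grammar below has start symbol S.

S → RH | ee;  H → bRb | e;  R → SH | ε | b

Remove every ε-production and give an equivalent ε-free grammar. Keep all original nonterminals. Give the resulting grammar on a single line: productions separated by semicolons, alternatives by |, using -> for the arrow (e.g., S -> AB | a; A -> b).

S -> H | RH | ee; H -> e | bb | bRb; R -> b | SH

Nullable set: {R}.
S -> RH: R nullable, giving H | RH.
H -> bRb: R nullable, giving bRb | bb.
Drop R -> ε.
Unchanged (no nullable symbols): S -> ee; H -> e; R -> SH; R -> b.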